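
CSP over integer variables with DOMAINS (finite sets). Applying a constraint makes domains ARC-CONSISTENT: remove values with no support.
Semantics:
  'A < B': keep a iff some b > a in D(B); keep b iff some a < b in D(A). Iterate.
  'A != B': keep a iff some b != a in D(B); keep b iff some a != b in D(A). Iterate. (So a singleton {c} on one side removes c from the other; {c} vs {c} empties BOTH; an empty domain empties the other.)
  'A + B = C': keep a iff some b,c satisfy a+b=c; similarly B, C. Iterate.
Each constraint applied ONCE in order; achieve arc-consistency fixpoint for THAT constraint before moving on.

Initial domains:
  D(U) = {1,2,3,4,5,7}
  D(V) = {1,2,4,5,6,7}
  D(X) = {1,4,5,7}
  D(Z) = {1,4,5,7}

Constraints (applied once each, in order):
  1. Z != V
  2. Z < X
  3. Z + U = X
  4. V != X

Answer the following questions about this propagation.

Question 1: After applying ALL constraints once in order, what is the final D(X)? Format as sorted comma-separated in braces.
Answer: {4,5,7}

Derivation:
Constraint 1 (Z != V) on D(Z)={1,4,5,7} D(V)={1,2,4,5,6,7}: no change
Constraint 2 (Z < X) on D(Z)={1,4,5,7} D(X)={1,4,5,7}: Z {1,4,5,7}->{1,4,5}; X {1,4,5,7}->{4,5,7}
Constraint 3 (Z + U = X) on D(Z)={1,4,5} D(U)={1,2,3,4,5,7} D(X)={4,5,7}: U {1,2,3,4,5,7}->{1,2,3,4}
Constraint 4 (V != X) on D(V)={1,2,4,5,6,7} D(X)={4,5,7}: no change
So after all 4 constraints: D(X) = {4,5,7}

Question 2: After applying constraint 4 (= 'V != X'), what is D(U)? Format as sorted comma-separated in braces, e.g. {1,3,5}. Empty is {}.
Answer: {1,2,3,4}

Derivation:
Constraint 1 (Z != V) on D(Z)={1,4,5,7} D(V)={1,2,4,5,6,7}: no change
Constraint 2 (Z < X) on D(Z)={1,4,5,7} D(X)={1,4,5,7}: Z {1,4,5,7}->{1,4,5}; X {1,4,5,7}->{4,5,7}
Constraint 3 (Z + U = X) on D(Z)={1,4,5} D(U)={1,2,3,4,5,7} D(X)={4,5,7}: U {1,2,3,4,5,7}->{1,2,3,4}
Constraint 4 (V != X) on D(V)={1,2,4,5,6,7} D(X)={4,5,7}: no change
So after constraint 4: D(U) = {1,2,3,4}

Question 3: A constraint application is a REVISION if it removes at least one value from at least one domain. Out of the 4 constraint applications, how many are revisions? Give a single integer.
Constraint 1 (Z != V) on D(Z)={1,4,5,7} D(V)={1,2,4,5,6,7}: no change => not a revision
Constraint 2 (Z < X) on D(Z)={1,4,5,7} D(X)={1,4,5,7}: Z {1,4,5,7}->{1,4,5}; X {1,4,5,7}->{4,5,7} => REVISION
Constraint 3 (Z + U = X) on D(Z)={1,4,5} D(U)={1,2,3,4,5,7} D(X)={4,5,7}: U {1,2,3,4,5,7}->{1,2,3,4} => REVISION
Constraint 4 (V != X) on D(V)={1,2,4,5,6,7} D(X)={4,5,7}: no change => not a revision
Total revisions = 2

Answer: 2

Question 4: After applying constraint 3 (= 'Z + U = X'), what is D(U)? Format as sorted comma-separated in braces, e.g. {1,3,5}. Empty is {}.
Constraint 1 (Z != V) on D(Z)={1,4,5,7} D(V)={1,2,4,5,6,7}: no change
Constraint 2 (Z < X) on D(Z)={1,4,5,7} D(X)={1,4,5,7}: Z {1,4,5,7}->{1,4,5}; X {1,4,5,7}->{4,5,7}
Constraint 3 (Z + U = X) on D(Z)={1,4,5} D(U)={1,2,3,4,5,7} D(X)={4,5,7}: U {1,2,3,4,5,7}->{1,2,3,4}
So after constraint 3: D(U) = {1,2,3,4}

Answer: {1,2,3,4}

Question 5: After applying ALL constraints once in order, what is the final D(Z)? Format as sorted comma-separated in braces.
Answer: {1,4,5}

Derivation:
Constraint 1 (Z != V) on D(Z)={1,4,5,7} D(V)={1,2,4,5,6,7}: no change
Constraint 2 (Z < X) on D(Z)={1,4,5,7} D(X)={1,4,5,7}: Z {1,4,5,7}->{1,4,5}; X {1,4,5,7}->{4,5,7}
Constraint 3 (Z + U = X) on D(Z)={1,4,5} D(U)={1,2,3,4,5,7} D(X)={4,5,7}: U {1,2,3,4,5,7}->{1,2,3,4}
Constraint 4 (V != X) on D(V)={1,2,4,5,6,7} D(X)={4,5,7}: no change
So after all 4 constraints: D(Z) = {1,4,5}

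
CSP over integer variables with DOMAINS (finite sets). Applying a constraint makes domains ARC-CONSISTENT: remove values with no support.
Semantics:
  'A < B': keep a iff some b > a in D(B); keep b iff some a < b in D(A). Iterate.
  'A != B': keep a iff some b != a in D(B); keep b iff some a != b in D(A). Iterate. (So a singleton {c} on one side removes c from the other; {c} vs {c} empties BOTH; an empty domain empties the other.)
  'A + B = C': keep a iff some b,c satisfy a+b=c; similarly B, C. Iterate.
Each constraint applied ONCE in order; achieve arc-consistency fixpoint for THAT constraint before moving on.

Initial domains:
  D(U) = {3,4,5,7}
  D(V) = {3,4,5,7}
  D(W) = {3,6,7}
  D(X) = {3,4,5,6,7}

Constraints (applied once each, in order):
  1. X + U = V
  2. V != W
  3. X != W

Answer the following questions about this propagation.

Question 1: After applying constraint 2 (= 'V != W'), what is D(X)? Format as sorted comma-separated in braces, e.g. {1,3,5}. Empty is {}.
Constraint 1 (X + U = V) on D(X)={3,4,5,6,7} D(U)={3,4,5,7} D(V)={3,4,5,7}: X {3,4,5,6,7}->{3,4}; U {3,4,5,7}->{3,4}; V {3,4,5,7}->{7}
Constraint 2 (V != W) on D(V)={7} D(W)={3,6,7}: W {3,6,7}->{3,6}
So after constraint 2: D(X) = {3,4}

Answer: {3,4}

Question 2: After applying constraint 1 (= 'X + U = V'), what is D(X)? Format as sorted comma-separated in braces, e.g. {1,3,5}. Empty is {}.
Answer: {3,4}

Derivation:
Constraint 1 (X + U = V) on D(X)={3,4,5,6,7} D(U)={3,4,5,7} D(V)={3,4,5,7}: X {3,4,5,6,7}->{3,4}; U {3,4,5,7}->{3,4}; V {3,4,5,7}->{7}
So after constraint 1: D(X) = {3,4}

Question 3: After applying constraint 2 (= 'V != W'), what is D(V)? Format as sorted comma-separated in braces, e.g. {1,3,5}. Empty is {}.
Answer: {7}

Derivation:
Constraint 1 (X + U = V) on D(X)={3,4,5,6,7} D(U)={3,4,5,7} D(V)={3,4,5,7}: X {3,4,5,6,7}->{3,4}; U {3,4,5,7}->{3,4}; V {3,4,5,7}->{7}
Constraint 2 (V != W) on D(V)={7} D(W)={3,6,7}: W {3,6,7}->{3,6}
So after constraint 2: D(V) = {7}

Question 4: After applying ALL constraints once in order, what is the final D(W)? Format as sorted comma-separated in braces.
Answer: {3,6}

Derivation:
Constraint 1 (X + U = V) on D(X)={3,4,5,6,7} D(U)={3,4,5,7} D(V)={3,4,5,7}: X {3,4,5,6,7}->{3,4}; U {3,4,5,7}->{3,4}; V {3,4,5,7}->{7}
Constraint 2 (V != W) on D(V)={7} D(W)={3,6,7}: W {3,6,7}->{3,6}
Constraint 3 (X != W) on D(X)={3,4} D(W)={3,6}: no change
So after all 3 constraints: D(W) = {3,6}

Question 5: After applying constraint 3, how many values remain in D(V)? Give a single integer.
Answer: 1

Derivation:
Constraint 1 (X + U = V) on D(X)={3,4,5,6,7} D(U)={3,4,5,7} D(V)={3,4,5,7}: X {3,4,5,6,7}->{3,4}; U {3,4,5,7}->{3,4}; V {3,4,5,7}->{7}
Constraint 2 (V != W) on D(V)={7} D(W)={3,6,7}: W {3,6,7}->{3,6}
Constraint 3 (X != W) on D(X)={3,4} D(W)={3,6}: no change
So after constraint 3: D(V)={7}, size = 1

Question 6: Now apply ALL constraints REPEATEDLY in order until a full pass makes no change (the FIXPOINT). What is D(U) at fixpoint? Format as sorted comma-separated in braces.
Answer: {3,4}

Derivation:
pass 0 (initial): D(U)={3,4,5,7}
pass 1: U {3,4,5,7}->{3,4}; V {3,4,5,7}->{7}; W {3,6,7}->{3,6}; X {3,4,5,6,7}->{3,4}
pass 2: no change
Fixpoint after 2 passes: D(U) = {3,4}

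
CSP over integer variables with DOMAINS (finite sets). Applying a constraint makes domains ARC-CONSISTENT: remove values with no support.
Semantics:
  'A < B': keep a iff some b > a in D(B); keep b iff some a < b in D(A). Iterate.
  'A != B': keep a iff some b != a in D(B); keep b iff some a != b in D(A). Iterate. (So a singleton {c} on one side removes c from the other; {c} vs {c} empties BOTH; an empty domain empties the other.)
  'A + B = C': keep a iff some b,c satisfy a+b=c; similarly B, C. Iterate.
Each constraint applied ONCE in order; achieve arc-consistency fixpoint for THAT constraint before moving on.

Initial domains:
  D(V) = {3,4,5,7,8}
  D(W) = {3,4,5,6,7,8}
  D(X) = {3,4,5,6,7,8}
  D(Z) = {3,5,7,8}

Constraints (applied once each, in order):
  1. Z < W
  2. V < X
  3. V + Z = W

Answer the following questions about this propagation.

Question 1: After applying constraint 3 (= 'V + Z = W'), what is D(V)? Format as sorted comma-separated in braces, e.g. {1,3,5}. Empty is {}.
Constraint 1 (Z < W) on D(Z)={3,5,7,8} D(W)={3,4,5,6,7,8}: Z {3,5,7,8}->{3,5,7}; W {3,4,5,6,7,8}->{4,5,6,7,8}
Constraint 2 (V < X) on D(V)={3,4,5,7,8} D(X)={3,4,5,6,7,8}: V {3,4,5,7,8}->{3,4,5,7}; X {3,4,5,6,7,8}->{4,5,6,7,8}
Constraint 3 (V + Z = W) on D(V)={3,4,5,7} D(Z)={3,5,7} D(W)={4,5,6,7,8}: V {3,4,5,7}->{3,4,5}; Z {3,5,7}->{3,5}; W {4,5,6,7,8}->{6,7,8}
So after constraint 3: D(V) = {3,4,5}

Answer: {3,4,5}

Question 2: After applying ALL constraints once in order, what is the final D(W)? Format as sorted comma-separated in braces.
Constraint 1 (Z < W) on D(Z)={3,5,7,8} D(W)={3,4,5,6,7,8}: Z {3,5,7,8}->{3,5,7}; W {3,4,5,6,7,8}->{4,5,6,7,8}
Constraint 2 (V < X) on D(V)={3,4,5,7,8} D(X)={3,4,5,6,7,8}: V {3,4,5,7,8}->{3,4,5,7}; X {3,4,5,6,7,8}->{4,5,6,7,8}
Constraint 3 (V + Z = W) on D(V)={3,4,5,7} D(Z)={3,5,7} D(W)={4,5,6,7,8}: V {3,4,5,7}->{3,4,5}; Z {3,5,7}->{3,5}; W {4,5,6,7,8}->{6,7,8}
So after all 3 constraints: D(W) = {6,7,8}

Answer: {6,7,8}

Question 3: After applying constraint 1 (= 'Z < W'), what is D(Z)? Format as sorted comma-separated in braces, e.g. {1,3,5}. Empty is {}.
Constraint 1 (Z < W) on D(Z)={3,5,7,8} D(W)={3,4,5,6,7,8}: Z {3,5,7,8}->{3,5,7}; W {3,4,5,6,7,8}->{4,5,6,7,8}
So after constraint 1: D(Z) = {3,5,7}

Answer: {3,5,7}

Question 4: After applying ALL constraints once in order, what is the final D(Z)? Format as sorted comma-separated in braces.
Constraint 1 (Z < W) on D(Z)={3,5,7,8} D(W)={3,4,5,6,7,8}: Z {3,5,7,8}->{3,5,7}; W {3,4,5,6,7,8}->{4,5,6,7,8}
Constraint 2 (V < X) on D(V)={3,4,5,7,8} D(X)={3,4,5,6,7,8}: V {3,4,5,7,8}->{3,4,5,7}; X {3,4,5,6,7,8}->{4,5,6,7,8}
Constraint 3 (V + Z = W) on D(V)={3,4,5,7} D(Z)={3,5,7} D(W)={4,5,6,7,8}: V {3,4,5,7}->{3,4,5}; Z {3,5,7}->{3,5}; W {4,5,6,7,8}->{6,7,8}
So after all 3 constraints: D(Z) = {3,5}

Answer: {3,5}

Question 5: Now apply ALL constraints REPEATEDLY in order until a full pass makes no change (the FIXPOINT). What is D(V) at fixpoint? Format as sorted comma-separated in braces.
pass 0 (initial): D(V)={3,4,5,7,8}
pass 1: V {3,4,5,7,8}->{3,4,5}; W {3,4,5,6,7,8}->{6,7,8}; X {3,4,5,6,7,8}->{4,5,6,7,8}; Z {3,5,7,8}->{3,5}
pass 2: no change
Fixpoint after 2 passes: D(V) = {3,4,5}

Answer: {3,4,5}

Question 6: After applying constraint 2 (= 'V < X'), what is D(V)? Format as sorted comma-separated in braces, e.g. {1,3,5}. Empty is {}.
Constraint 1 (Z < W) on D(Z)={3,5,7,8} D(W)={3,4,5,6,7,8}: Z {3,5,7,8}->{3,5,7}; W {3,4,5,6,7,8}->{4,5,6,7,8}
Constraint 2 (V < X) on D(V)={3,4,5,7,8} D(X)={3,4,5,6,7,8}: V {3,4,5,7,8}->{3,4,5,7}; X {3,4,5,6,7,8}->{4,5,6,7,8}
So after constraint 2: D(V) = {3,4,5,7}

Answer: {3,4,5,7}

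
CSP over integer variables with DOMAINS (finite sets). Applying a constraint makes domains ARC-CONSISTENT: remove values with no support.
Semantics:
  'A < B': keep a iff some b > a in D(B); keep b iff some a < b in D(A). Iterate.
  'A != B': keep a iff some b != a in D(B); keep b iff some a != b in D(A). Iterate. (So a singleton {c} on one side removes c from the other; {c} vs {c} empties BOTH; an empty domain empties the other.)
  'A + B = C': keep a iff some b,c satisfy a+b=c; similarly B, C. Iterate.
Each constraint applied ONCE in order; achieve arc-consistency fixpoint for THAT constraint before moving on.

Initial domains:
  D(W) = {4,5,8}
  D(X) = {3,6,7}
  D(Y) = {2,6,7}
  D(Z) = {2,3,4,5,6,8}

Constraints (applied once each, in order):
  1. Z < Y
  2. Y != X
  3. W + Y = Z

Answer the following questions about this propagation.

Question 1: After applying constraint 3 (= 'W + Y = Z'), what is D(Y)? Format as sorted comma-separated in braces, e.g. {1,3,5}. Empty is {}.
Answer: {}

Derivation:
Constraint 1 (Z < Y) on D(Z)={2,3,4,5,6,8} D(Y)={2,6,7}: Z {2,3,4,5,6,8}->{2,3,4,5,6}; Y {2,6,7}->{6,7}
Constraint 2 (Y != X) on D(Y)={6,7} D(X)={3,6,7}: no change
Constraint 3 (W + Y = Z) on D(W)={4,5,8} D(Y)={6,7} D(Z)={2,3,4,5,6}: W {4,5,8}->{}; Y {6,7}->{}; Z {2,3,4,5,6}->{}
So after constraint 3: D(Y) = {}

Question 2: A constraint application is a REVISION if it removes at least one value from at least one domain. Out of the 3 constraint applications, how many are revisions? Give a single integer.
Answer: 2

Derivation:
Constraint 1 (Z < Y) on D(Z)={2,3,4,5,6,8} D(Y)={2,6,7}: Z {2,3,4,5,6,8}->{2,3,4,5,6}; Y {2,6,7}->{6,7} => REVISION
Constraint 2 (Y != X) on D(Y)={6,7} D(X)={3,6,7}: no change => not a revision
Constraint 3 (W + Y = Z) on D(W)={4,5,8} D(Y)={6,7} D(Z)={2,3,4,5,6}: W {4,5,8}->{}; Y {6,7}->{}; Z {2,3,4,5,6}->{} => REVISION
Total revisions = 2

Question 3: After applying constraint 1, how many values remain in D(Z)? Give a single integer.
Constraint 1 (Z < Y) on D(Z)={2,3,4,5,6,8} D(Y)={2,6,7}: Z {2,3,4,5,6,8}->{2,3,4,5,6}; Y {2,6,7}->{6,7}
So after constraint 1: D(Z)={2,3,4,5,6}, size = 5

Answer: 5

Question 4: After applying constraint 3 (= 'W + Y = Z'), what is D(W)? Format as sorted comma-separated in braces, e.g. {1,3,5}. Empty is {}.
Answer: {}

Derivation:
Constraint 1 (Z < Y) on D(Z)={2,3,4,5,6,8} D(Y)={2,6,7}: Z {2,3,4,5,6,8}->{2,3,4,5,6}; Y {2,6,7}->{6,7}
Constraint 2 (Y != X) on D(Y)={6,7} D(X)={3,6,7}: no change
Constraint 3 (W + Y = Z) on D(W)={4,5,8} D(Y)={6,7} D(Z)={2,3,4,5,6}: W {4,5,8}->{}; Y {6,7}->{}; Z {2,3,4,5,6}->{}
So after constraint 3: D(W) = {}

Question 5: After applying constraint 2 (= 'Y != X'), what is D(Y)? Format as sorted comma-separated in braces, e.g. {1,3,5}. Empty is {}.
Answer: {6,7}

Derivation:
Constraint 1 (Z < Y) on D(Z)={2,3,4,5,6,8} D(Y)={2,6,7}: Z {2,3,4,5,6,8}->{2,3,4,5,6}; Y {2,6,7}->{6,7}
Constraint 2 (Y != X) on D(Y)={6,7} D(X)={3,6,7}: no change
So after constraint 2: D(Y) = {6,7}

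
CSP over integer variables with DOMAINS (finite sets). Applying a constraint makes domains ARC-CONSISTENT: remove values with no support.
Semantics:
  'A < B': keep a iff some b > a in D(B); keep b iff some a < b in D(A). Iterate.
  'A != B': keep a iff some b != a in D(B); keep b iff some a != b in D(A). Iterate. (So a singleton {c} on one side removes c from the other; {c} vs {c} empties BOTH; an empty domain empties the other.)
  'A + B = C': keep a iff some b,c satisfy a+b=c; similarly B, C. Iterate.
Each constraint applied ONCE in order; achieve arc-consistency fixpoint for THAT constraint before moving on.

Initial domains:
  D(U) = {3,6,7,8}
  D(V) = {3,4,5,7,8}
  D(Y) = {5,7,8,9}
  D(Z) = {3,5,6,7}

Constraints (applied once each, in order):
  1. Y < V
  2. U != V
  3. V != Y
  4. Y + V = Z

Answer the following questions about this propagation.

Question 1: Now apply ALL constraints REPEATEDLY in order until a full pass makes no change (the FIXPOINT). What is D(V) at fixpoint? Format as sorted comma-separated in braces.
pass 0 (initial): D(V)={3,4,5,7,8}
pass 1: V {3,4,5,7,8}->{}; Y {5,7,8,9}->{}; Z {3,5,6,7}->{}
pass 2: U {3,6,7,8}->{}
pass 3: no change
Fixpoint after 3 passes: D(V) = {}

Answer: {}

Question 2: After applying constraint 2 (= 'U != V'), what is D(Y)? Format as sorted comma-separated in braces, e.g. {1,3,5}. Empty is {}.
Constraint 1 (Y < V) on D(Y)={5,7,8,9} D(V)={3,4,5,7,8}: Y {5,7,8,9}->{5,7}; V {3,4,5,7,8}->{7,8}
Constraint 2 (U != V) on D(U)={3,6,7,8} D(V)={7,8}: no change
So after constraint 2: D(Y) = {5,7}

Answer: {5,7}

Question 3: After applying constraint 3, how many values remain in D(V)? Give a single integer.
Constraint 1 (Y < V) on D(Y)={5,7,8,9} D(V)={3,4,5,7,8}: Y {5,7,8,9}->{5,7}; V {3,4,5,7,8}->{7,8}
Constraint 2 (U != V) on D(U)={3,6,7,8} D(V)={7,8}: no change
Constraint 3 (V != Y) on D(V)={7,8} D(Y)={5,7}: no change
So after constraint 3: D(V)={7,8}, size = 2

Answer: 2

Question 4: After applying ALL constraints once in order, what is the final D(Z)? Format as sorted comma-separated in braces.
Answer: {}

Derivation:
Constraint 1 (Y < V) on D(Y)={5,7,8,9} D(V)={3,4,5,7,8}: Y {5,7,8,9}->{5,7}; V {3,4,5,7,8}->{7,8}
Constraint 2 (U != V) on D(U)={3,6,7,8} D(V)={7,8}: no change
Constraint 3 (V != Y) on D(V)={7,8} D(Y)={5,7}: no change
Constraint 4 (Y + V = Z) on D(Y)={5,7} D(V)={7,8} D(Z)={3,5,6,7}: Y {5,7}->{}; V {7,8}->{}; Z {3,5,6,7}->{}
So after all 4 constraints: D(Z) = {}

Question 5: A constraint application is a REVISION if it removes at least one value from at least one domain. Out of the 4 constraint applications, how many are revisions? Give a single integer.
Constraint 1 (Y < V) on D(Y)={5,7,8,9} D(V)={3,4,5,7,8}: Y {5,7,8,9}->{5,7}; V {3,4,5,7,8}->{7,8} => REVISION
Constraint 2 (U != V) on D(U)={3,6,7,8} D(V)={7,8}: no change => not a revision
Constraint 3 (V != Y) on D(V)={7,8} D(Y)={5,7}: no change => not a revision
Constraint 4 (Y + V = Z) on D(Y)={5,7} D(V)={7,8} D(Z)={3,5,6,7}: Y {5,7}->{}; V {7,8}->{}; Z {3,5,6,7}->{} => REVISION
Total revisions = 2

Answer: 2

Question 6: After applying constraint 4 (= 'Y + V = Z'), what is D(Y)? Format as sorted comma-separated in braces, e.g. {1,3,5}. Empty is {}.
Constraint 1 (Y < V) on D(Y)={5,7,8,9} D(V)={3,4,5,7,8}: Y {5,7,8,9}->{5,7}; V {3,4,5,7,8}->{7,8}
Constraint 2 (U != V) on D(U)={3,6,7,8} D(V)={7,8}: no change
Constraint 3 (V != Y) on D(V)={7,8} D(Y)={5,7}: no change
Constraint 4 (Y + V = Z) on D(Y)={5,7} D(V)={7,8} D(Z)={3,5,6,7}: Y {5,7}->{}; V {7,8}->{}; Z {3,5,6,7}->{}
So after constraint 4: D(Y) = {}

Answer: {}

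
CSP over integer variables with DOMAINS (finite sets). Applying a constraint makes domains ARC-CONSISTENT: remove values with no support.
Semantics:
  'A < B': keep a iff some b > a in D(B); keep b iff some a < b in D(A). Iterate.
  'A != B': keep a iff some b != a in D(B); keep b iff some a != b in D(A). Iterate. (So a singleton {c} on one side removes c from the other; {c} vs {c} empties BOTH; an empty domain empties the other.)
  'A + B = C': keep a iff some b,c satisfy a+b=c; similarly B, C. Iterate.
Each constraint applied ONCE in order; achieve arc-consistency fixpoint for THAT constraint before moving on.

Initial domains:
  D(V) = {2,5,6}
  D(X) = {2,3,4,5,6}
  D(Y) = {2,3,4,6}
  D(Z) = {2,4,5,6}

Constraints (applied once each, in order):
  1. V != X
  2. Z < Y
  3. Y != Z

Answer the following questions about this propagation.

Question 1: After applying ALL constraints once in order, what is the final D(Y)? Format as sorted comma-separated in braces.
Answer: {3,4,6}

Derivation:
Constraint 1 (V != X) on D(V)={2,5,6} D(X)={2,3,4,5,6}: no change
Constraint 2 (Z < Y) on D(Z)={2,4,5,6} D(Y)={2,3,4,6}: Z {2,4,5,6}->{2,4,5}; Y {2,3,4,6}->{3,4,6}
Constraint 3 (Y != Z) on D(Y)={3,4,6} D(Z)={2,4,5}: no change
So after all 3 constraints: D(Y) = {3,4,6}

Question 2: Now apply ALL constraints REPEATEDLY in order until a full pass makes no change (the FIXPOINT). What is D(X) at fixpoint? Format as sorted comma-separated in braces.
pass 0 (initial): D(X)={2,3,4,5,6}
pass 1: Y {2,3,4,6}->{3,4,6}; Z {2,4,5,6}->{2,4,5}
pass 2: no change
Fixpoint after 2 passes: D(X) = {2,3,4,5,6}

Answer: {2,3,4,5,6}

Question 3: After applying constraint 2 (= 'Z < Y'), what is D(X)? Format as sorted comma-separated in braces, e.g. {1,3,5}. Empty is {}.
Constraint 1 (V != X) on D(V)={2,5,6} D(X)={2,3,4,5,6}: no change
Constraint 2 (Z < Y) on D(Z)={2,4,5,6} D(Y)={2,3,4,6}: Z {2,4,5,6}->{2,4,5}; Y {2,3,4,6}->{3,4,6}
So after constraint 2: D(X) = {2,3,4,5,6}

Answer: {2,3,4,5,6}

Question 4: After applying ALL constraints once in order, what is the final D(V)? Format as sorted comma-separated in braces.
Constraint 1 (V != X) on D(V)={2,5,6} D(X)={2,3,4,5,6}: no change
Constraint 2 (Z < Y) on D(Z)={2,4,5,6} D(Y)={2,3,4,6}: Z {2,4,5,6}->{2,4,5}; Y {2,3,4,6}->{3,4,6}
Constraint 3 (Y != Z) on D(Y)={3,4,6} D(Z)={2,4,5}: no change
So after all 3 constraints: D(V) = {2,5,6}

Answer: {2,5,6}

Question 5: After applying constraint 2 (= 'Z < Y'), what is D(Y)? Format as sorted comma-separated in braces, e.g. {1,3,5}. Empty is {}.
Constraint 1 (V != X) on D(V)={2,5,6} D(X)={2,3,4,5,6}: no change
Constraint 2 (Z < Y) on D(Z)={2,4,5,6} D(Y)={2,3,4,6}: Z {2,4,5,6}->{2,4,5}; Y {2,3,4,6}->{3,4,6}
So after constraint 2: D(Y) = {3,4,6}

Answer: {3,4,6}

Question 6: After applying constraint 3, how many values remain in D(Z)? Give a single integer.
Answer: 3

Derivation:
Constraint 1 (V != X) on D(V)={2,5,6} D(X)={2,3,4,5,6}: no change
Constraint 2 (Z < Y) on D(Z)={2,4,5,6} D(Y)={2,3,4,6}: Z {2,4,5,6}->{2,4,5}; Y {2,3,4,6}->{3,4,6}
Constraint 3 (Y != Z) on D(Y)={3,4,6} D(Z)={2,4,5}: no change
So after constraint 3: D(Z)={2,4,5}, size = 3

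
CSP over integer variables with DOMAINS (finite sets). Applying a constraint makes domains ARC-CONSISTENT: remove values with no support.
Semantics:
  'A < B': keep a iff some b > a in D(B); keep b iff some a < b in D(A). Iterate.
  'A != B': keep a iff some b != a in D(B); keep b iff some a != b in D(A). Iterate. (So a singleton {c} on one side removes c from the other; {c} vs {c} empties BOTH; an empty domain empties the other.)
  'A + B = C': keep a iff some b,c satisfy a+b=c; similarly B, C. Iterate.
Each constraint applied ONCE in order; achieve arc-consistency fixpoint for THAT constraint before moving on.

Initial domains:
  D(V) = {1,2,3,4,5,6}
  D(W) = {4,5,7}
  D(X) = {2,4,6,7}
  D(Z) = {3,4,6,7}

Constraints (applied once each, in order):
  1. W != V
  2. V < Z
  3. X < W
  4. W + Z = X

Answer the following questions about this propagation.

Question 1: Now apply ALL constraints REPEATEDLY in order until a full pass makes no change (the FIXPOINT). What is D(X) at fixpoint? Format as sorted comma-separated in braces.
pass 0 (initial): D(X)={2,4,6,7}
pass 1: W {4,5,7}->{}; X {2,4,6,7}->{}; Z {3,4,6,7}->{}
pass 2: V {1,2,3,4,5,6}->{}
pass 3: no change
Fixpoint after 3 passes: D(X) = {}

Answer: {}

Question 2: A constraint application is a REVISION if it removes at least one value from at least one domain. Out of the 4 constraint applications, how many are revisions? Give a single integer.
Answer: 2

Derivation:
Constraint 1 (W != V) on D(W)={4,5,7} D(V)={1,2,3,4,5,6}: no change => not a revision
Constraint 2 (V < Z) on D(V)={1,2,3,4,5,6} D(Z)={3,4,6,7}: no change => not a revision
Constraint 3 (X < W) on D(X)={2,4,6,7} D(W)={4,5,7}: X {2,4,6,7}->{2,4,6} => REVISION
Constraint 4 (W + Z = X) on D(W)={4,5,7} D(Z)={3,4,6,7} D(X)={2,4,6}: W {4,5,7}->{}; Z {3,4,6,7}->{}; X {2,4,6}->{} => REVISION
Total revisions = 2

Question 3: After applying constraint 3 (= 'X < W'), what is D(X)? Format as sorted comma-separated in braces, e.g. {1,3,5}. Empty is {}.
Answer: {2,4,6}

Derivation:
Constraint 1 (W != V) on D(W)={4,5,7} D(V)={1,2,3,4,5,6}: no change
Constraint 2 (V < Z) on D(V)={1,2,3,4,5,6} D(Z)={3,4,6,7}: no change
Constraint 3 (X < W) on D(X)={2,4,6,7} D(W)={4,5,7}: X {2,4,6,7}->{2,4,6}
So after constraint 3: D(X) = {2,4,6}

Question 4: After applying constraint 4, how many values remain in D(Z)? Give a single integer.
Answer: 0

Derivation:
Constraint 1 (W != V) on D(W)={4,5,7} D(V)={1,2,3,4,5,6}: no change
Constraint 2 (V < Z) on D(V)={1,2,3,4,5,6} D(Z)={3,4,6,7}: no change
Constraint 3 (X < W) on D(X)={2,4,6,7} D(W)={4,5,7}: X {2,4,6,7}->{2,4,6}
Constraint 4 (W + Z = X) on D(W)={4,5,7} D(Z)={3,4,6,7} D(X)={2,4,6}: W {4,5,7}->{}; Z {3,4,6,7}->{}; X {2,4,6}->{}
So after constraint 4: D(Z)={}, size = 0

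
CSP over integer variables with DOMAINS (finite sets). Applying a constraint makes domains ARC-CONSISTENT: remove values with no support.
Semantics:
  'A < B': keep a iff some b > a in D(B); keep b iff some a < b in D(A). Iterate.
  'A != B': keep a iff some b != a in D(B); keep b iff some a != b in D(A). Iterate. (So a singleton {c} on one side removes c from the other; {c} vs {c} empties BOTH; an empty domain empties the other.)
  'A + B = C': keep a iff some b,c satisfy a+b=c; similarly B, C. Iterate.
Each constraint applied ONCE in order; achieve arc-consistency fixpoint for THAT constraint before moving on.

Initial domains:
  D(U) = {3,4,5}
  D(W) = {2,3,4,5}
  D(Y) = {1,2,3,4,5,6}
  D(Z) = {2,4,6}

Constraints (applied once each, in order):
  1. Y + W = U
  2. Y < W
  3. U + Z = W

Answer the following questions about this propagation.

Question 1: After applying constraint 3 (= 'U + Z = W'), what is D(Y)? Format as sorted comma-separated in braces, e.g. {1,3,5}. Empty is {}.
Constraint 1 (Y + W = U) on D(Y)={1,2,3,4,5,6} D(W)={2,3,4,5} D(U)={3,4,5}: Y {1,2,3,4,5,6}->{1,2,3}; W {2,3,4,5}->{2,3,4}
Constraint 2 (Y < W) on D(Y)={1,2,3} D(W)={2,3,4}: no change
Constraint 3 (U + Z = W) on D(U)={3,4,5} D(Z)={2,4,6} D(W)={2,3,4}: U {3,4,5}->{}; Z {2,4,6}->{}; W {2,3,4}->{}
So after constraint 3: D(Y) = {1,2,3}

Answer: {1,2,3}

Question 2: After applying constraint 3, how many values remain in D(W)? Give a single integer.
Constraint 1 (Y + W = U) on D(Y)={1,2,3,4,5,6} D(W)={2,3,4,5} D(U)={3,4,5}: Y {1,2,3,4,5,6}->{1,2,3}; W {2,3,4,5}->{2,3,4}
Constraint 2 (Y < W) on D(Y)={1,2,3} D(W)={2,3,4}: no change
Constraint 3 (U + Z = W) on D(U)={3,4,5} D(Z)={2,4,6} D(W)={2,3,4}: U {3,4,5}->{}; Z {2,4,6}->{}; W {2,3,4}->{}
So after constraint 3: D(W)={}, size = 0

Answer: 0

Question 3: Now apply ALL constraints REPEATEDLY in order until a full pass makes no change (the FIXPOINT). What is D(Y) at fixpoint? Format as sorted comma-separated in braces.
Answer: {}

Derivation:
pass 0 (initial): D(Y)={1,2,3,4,5,6}
pass 1: U {3,4,5}->{}; W {2,3,4,5}->{}; Y {1,2,3,4,5,6}->{1,2,3}; Z {2,4,6}->{}
pass 2: Y {1,2,3}->{}
pass 3: no change
Fixpoint after 3 passes: D(Y) = {}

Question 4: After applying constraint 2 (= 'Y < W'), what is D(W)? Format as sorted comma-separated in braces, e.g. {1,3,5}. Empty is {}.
Constraint 1 (Y + W = U) on D(Y)={1,2,3,4,5,6} D(W)={2,3,4,5} D(U)={3,4,5}: Y {1,2,3,4,5,6}->{1,2,3}; W {2,3,4,5}->{2,3,4}
Constraint 2 (Y < W) on D(Y)={1,2,3} D(W)={2,3,4}: no change
So after constraint 2: D(W) = {2,3,4}

Answer: {2,3,4}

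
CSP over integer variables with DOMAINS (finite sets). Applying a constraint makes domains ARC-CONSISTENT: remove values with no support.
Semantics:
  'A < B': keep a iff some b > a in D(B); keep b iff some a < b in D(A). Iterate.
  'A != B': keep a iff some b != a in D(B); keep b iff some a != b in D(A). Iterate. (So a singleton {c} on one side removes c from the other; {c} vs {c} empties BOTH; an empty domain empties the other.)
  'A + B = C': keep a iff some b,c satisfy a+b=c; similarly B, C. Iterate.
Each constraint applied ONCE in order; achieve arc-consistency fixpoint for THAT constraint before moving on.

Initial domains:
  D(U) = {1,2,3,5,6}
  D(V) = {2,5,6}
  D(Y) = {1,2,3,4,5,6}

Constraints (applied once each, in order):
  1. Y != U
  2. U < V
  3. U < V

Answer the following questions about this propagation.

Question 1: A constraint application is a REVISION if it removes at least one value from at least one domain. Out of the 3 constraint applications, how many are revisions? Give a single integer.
Answer: 1

Derivation:
Constraint 1 (Y != U) on D(Y)={1,2,3,4,5,6} D(U)={1,2,3,5,6}: no change => not a revision
Constraint 2 (U < V) on D(U)={1,2,3,5,6} D(V)={2,5,6}: U {1,2,3,5,6}->{1,2,3,5} => REVISION
Constraint 3 (U < V) on D(U)={1,2,3,5} D(V)={2,5,6}: no change => not a revision
Total revisions = 1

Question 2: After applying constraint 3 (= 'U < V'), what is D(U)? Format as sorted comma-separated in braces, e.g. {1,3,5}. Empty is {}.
Constraint 1 (Y != U) on D(Y)={1,2,3,4,5,6} D(U)={1,2,3,5,6}: no change
Constraint 2 (U < V) on D(U)={1,2,3,5,6} D(V)={2,5,6}: U {1,2,3,5,6}->{1,2,3,5}
Constraint 3 (U < V) on D(U)={1,2,3,5} D(V)={2,5,6}: no change
So after constraint 3: D(U) = {1,2,3,5}

Answer: {1,2,3,5}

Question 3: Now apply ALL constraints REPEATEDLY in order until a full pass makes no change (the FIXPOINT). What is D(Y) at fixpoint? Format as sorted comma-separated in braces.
Answer: {1,2,3,4,5,6}

Derivation:
pass 0 (initial): D(Y)={1,2,3,4,5,6}
pass 1: U {1,2,3,5,6}->{1,2,3,5}
pass 2: no change
Fixpoint after 2 passes: D(Y) = {1,2,3,4,5,6}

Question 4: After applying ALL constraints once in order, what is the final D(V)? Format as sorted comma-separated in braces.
Answer: {2,5,6}

Derivation:
Constraint 1 (Y != U) on D(Y)={1,2,3,4,5,6} D(U)={1,2,3,5,6}: no change
Constraint 2 (U < V) on D(U)={1,2,3,5,6} D(V)={2,5,6}: U {1,2,3,5,6}->{1,2,3,5}
Constraint 3 (U < V) on D(U)={1,2,3,5} D(V)={2,5,6}: no change
So after all 3 constraints: D(V) = {2,5,6}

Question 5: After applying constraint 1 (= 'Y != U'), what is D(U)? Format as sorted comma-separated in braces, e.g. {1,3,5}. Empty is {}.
Answer: {1,2,3,5,6}

Derivation:
Constraint 1 (Y != U) on D(Y)={1,2,3,4,5,6} D(U)={1,2,3,5,6}: no change
So after constraint 1: D(U) = {1,2,3,5,6}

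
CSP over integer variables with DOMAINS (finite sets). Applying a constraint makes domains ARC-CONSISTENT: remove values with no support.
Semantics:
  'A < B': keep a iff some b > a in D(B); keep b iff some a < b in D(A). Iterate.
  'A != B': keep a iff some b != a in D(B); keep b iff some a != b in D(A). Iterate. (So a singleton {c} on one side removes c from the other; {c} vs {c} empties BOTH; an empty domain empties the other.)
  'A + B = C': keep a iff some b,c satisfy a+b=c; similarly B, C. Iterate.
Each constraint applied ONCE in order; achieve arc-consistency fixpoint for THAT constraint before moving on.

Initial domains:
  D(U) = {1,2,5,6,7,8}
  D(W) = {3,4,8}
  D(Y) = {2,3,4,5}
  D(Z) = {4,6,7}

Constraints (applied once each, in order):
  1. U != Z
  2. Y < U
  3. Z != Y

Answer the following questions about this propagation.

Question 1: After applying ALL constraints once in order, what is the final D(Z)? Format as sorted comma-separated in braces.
Constraint 1 (U != Z) on D(U)={1,2,5,6,7,8} D(Z)={4,6,7}: no change
Constraint 2 (Y < U) on D(Y)={2,3,4,5} D(U)={1,2,5,6,7,8}: U {1,2,5,6,7,8}->{5,6,7,8}
Constraint 3 (Z != Y) on D(Z)={4,6,7} D(Y)={2,3,4,5}: no change
So after all 3 constraints: D(Z) = {4,6,7}

Answer: {4,6,7}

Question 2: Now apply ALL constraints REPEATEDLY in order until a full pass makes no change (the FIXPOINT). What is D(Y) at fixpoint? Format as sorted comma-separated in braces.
pass 0 (initial): D(Y)={2,3,4,5}
pass 1: U {1,2,5,6,7,8}->{5,6,7,8}
pass 2: no change
Fixpoint after 2 passes: D(Y) = {2,3,4,5}

Answer: {2,3,4,5}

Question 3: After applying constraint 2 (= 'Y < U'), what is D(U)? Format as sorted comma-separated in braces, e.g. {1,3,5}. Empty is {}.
Answer: {5,6,7,8}

Derivation:
Constraint 1 (U != Z) on D(U)={1,2,5,6,7,8} D(Z)={4,6,7}: no change
Constraint 2 (Y < U) on D(Y)={2,3,4,5} D(U)={1,2,5,6,7,8}: U {1,2,5,6,7,8}->{5,6,7,8}
So after constraint 2: D(U) = {5,6,7,8}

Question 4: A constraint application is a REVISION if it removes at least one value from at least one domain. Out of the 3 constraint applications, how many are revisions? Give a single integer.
Constraint 1 (U != Z) on D(U)={1,2,5,6,7,8} D(Z)={4,6,7}: no change => not a revision
Constraint 2 (Y < U) on D(Y)={2,3,4,5} D(U)={1,2,5,6,7,8}: U {1,2,5,6,7,8}->{5,6,7,8} => REVISION
Constraint 3 (Z != Y) on D(Z)={4,6,7} D(Y)={2,3,4,5}: no change => not a revision
Total revisions = 1

Answer: 1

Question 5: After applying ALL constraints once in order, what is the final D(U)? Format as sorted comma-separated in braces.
Answer: {5,6,7,8}

Derivation:
Constraint 1 (U != Z) on D(U)={1,2,5,6,7,8} D(Z)={4,6,7}: no change
Constraint 2 (Y < U) on D(Y)={2,3,4,5} D(U)={1,2,5,6,7,8}: U {1,2,5,6,7,8}->{5,6,7,8}
Constraint 3 (Z != Y) on D(Z)={4,6,7} D(Y)={2,3,4,5}: no change
So after all 3 constraints: D(U) = {5,6,7,8}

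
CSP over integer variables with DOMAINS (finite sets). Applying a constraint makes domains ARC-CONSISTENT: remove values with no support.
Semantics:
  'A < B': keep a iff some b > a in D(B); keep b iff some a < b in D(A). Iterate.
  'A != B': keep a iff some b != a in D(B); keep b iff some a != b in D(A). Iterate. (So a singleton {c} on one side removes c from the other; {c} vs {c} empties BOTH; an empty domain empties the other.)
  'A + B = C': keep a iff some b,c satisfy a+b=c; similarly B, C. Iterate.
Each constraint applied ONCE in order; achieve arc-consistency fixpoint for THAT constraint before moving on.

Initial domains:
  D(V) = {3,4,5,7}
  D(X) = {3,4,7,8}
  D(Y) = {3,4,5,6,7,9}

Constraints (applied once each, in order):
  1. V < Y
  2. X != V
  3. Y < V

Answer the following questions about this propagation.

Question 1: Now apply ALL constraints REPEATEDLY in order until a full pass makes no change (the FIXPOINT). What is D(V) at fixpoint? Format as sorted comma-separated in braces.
pass 0 (initial): D(V)={3,4,5,7}
pass 1: V {3,4,5,7}->{5,7}; Y {3,4,5,6,7,9}->{4,5,6}
pass 2: V {5,7}->{}; Y {4,5,6}->{}
pass 3: X {3,4,7,8}->{}
pass 4: no change
Fixpoint after 4 passes: D(V) = {}

Answer: {}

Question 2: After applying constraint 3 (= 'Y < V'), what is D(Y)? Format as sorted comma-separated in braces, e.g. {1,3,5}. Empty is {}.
Answer: {4,5,6}

Derivation:
Constraint 1 (V < Y) on D(V)={3,4,5,7} D(Y)={3,4,5,6,7,9}: Y {3,4,5,6,7,9}->{4,5,6,7,9}
Constraint 2 (X != V) on D(X)={3,4,7,8} D(V)={3,4,5,7}: no change
Constraint 3 (Y < V) on D(Y)={4,5,6,7,9} D(V)={3,4,5,7}: Y {4,5,6,7,9}->{4,5,6}; V {3,4,5,7}->{5,7}
So after constraint 3: D(Y) = {4,5,6}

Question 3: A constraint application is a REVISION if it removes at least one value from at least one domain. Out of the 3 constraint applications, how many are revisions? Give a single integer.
Answer: 2

Derivation:
Constraint 1 (V < Y) on D(V)={3,4,5,7} D(Y)={3,4,5,6,7,9}: Y {3,4,5,6,7,9}->{4,5,6,7,9} => REVISION
Constraint 2 (X != V) on D(X)={3,4,7,8} D(V)={3,4,5,7}: no change => not a revision
Constraint 3 (Y < V) on D(Y)={4,5,6,7,9} D(V)={3,4,5,7}: Y {4,5,6,7,9}->{4,5,6}; V {3,4,5,7}->{5,7} => REVISION
Total revisions = 2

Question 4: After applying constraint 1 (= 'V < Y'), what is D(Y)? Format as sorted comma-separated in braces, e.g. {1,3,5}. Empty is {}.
Answer: {4,5,6,7,9}

Derivation:
Constraint 1 (V < Y) on D(V)={3,4,5,7} D(Y)={3,4,5,6,7,9}: Y {3,4,5,6,7,9}->{4,5,6,7,9}
So after constraint 1: D(Y) = {4,5,6,7,9}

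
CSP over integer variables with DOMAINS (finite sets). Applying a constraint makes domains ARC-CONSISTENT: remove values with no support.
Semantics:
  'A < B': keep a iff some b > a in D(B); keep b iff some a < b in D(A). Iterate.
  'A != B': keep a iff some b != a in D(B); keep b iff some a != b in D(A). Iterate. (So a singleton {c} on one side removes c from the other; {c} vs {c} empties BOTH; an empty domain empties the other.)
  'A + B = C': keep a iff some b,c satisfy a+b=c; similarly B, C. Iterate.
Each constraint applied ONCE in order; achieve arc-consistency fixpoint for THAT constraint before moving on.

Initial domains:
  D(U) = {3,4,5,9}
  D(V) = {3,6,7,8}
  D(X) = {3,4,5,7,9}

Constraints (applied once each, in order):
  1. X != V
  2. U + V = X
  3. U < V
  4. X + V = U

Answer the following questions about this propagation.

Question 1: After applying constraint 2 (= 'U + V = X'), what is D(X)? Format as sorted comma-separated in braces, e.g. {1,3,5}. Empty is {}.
Answer: {7,9}

Derivation:
Constraint 1 (X != V) on D(X)={3,4,5,7,9} D(V)={3,6,7,8}: no change
Constraint 2 (U + V = X) on D(U)={3,4,5,9} D(V)={3,6,7,8} D(X)={3,4,5,7,9}: U {3,4,5,9}->{3,4}; V {3,6,7,8}->{3,6}; X {3,4,5,7,9}->{7,9}
So after constraint 2: D(X) = {7,9}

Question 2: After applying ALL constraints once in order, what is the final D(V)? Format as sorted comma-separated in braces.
Constraint 1 (X != V) on D(X)={3,4,5,7,9} D(V)={3,6,7,8}: no change
Constraint 2 (U + V = X) on D(U)={3,4,5,9} D(V)={3,6,7,8} D(X)={3,4,5,7,9}: U {3,4,5,9}->{3,4}; V {3,6,7,8}->{3,6}; X {3,4,5,7,9}->{7,9}
Constraint 3 (U < V) on D(U)={3,4} D(V)={3,6}: V {3,6}->{6}
Constraint 4 (X + V = U) on D(X)={7,9} D(V)={6} D(U)={3,4}: X {7,9}->{}; V {6}->{}; U {3,4}->{}
So after all 4 constraints: D(V) = {}

Answer: {}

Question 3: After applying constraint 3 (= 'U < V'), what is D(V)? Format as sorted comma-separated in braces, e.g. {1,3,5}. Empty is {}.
Constraint 1 (X != V) on D(X)={3,4,5,7,9} D(V)={3,6,7,8}: no change
Constraint 2 (U + V = X) on D(U)={3,4,5,9} D(V)={3,6,7,8} D(X)={3,4,5,7,9}: U {3,4,5,9}->{3,4}; V {3,6,7,8}->{3,6}; X {3,4,5,7,9}->{7,9}
Constraint 3 (U < V) on D(U)={3,4} D(V)={3,6}: V {3,6}->{6}
So after constraint 3: D(V) = {6}

Answer: {6}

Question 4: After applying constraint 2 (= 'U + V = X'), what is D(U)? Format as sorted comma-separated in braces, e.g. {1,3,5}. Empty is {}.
Answer: {3,4}

Derivation:
Constraint 1 (X != V) on D(X)={3,4,5,7,9} D(V)={3,6,7,8}: no change
Constraint 2 (U + V = X) on D(U)={3,4,5,9} D(V)={3,6,7,8} D(X)={3,4,5,7,9}: U {3,4,5,9}->{3,4}; V {3,6,7,8}->{3,6}; X {3,4,5,7,9}->{7,9}
So after constraint 2: D(U) = {3,4}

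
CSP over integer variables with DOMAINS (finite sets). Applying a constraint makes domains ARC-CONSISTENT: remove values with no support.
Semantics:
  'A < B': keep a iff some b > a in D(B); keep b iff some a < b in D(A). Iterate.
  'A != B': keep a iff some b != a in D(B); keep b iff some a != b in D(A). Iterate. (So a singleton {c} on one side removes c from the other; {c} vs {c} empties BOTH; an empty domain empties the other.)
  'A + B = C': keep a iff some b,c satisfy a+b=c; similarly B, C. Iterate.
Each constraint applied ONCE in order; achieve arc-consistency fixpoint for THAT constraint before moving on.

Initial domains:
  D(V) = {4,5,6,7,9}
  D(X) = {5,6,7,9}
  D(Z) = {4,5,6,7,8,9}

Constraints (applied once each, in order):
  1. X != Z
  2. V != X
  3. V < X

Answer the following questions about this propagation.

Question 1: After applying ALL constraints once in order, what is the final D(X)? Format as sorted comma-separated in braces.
Constraint 1 (X != Z) on D(X)={5,6,7,9} D(Z)={4,5,6,7,8,9}: no change
Constraint 2 (V != X) on D(V)={4,5,6,7,9} D(X)={5,6,7,9}: no change
Constraint 3 (V < X) on D(V)={4,5,6,7,9} D(X)={5,6,7,9}: V {4,5,6,7,9}->{4,5,6,7}
So after all 3 constraints: D(X) = {5,6,7,9}

Answer: {5,6,7,9}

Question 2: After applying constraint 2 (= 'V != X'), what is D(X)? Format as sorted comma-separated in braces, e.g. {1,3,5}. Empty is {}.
Answer: {5,6,7,9}

Derivation:
Constraint 1 (X != Z) on D(X)={5,6,7,9} D(Z)={4,5,6,7,8,9}: no change
Constraint 2 (V != X) on D(V)={4,5,6,7,9} D(X)={5,6,7,9}: no change
So after constraint 2: D(X) = {5,6,7,9}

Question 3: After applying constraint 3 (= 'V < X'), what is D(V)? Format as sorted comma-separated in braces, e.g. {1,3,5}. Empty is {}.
Answer: {4,5,6,7}

Derivation:
Constraint 1 (X != Z) on D(X)={5,6,7,9} D(Z)={4,5,6,7,8,9}: no change
Constraint 2 (V != X) on D(V)={4,5,6,7,9} D(X)={5,6,7,9}: no change
Constraint 3 (V < X) on D(V)={4,5,6,7,9} D(X)={5,6,7,9}: V {4,5,6,7,9}->{4,5,6,7}
So after constraint 3: D(V) = {4,5,6,7}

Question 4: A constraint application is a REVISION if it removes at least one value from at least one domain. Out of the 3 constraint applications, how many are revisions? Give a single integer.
Answer: 1

Derivation:
Constraint 1 (X != Z) on D(X)={5,6,7,9} D(Z)={4,5,6,7,8,9}: no change => not a revision
Constraint 2 (V != X) on D(V)={4,5,6,7,9} D(X)={5,6,7,9}: no change => not a revision
Constraint 3 (V < X) on D(V)={4,5,6,7,9} D(X)={5,6,7,9}: V {4,5,6,7,9}->{4,5,6,7} => REVISION
Total revisions = 1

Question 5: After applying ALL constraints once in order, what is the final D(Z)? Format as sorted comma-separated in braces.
Answer: {4,5,6,7,8,9}

Derivation:
Constraint 1 (X != Z) on D(X)={5,6,7,9} D(Z)={4,5,6,7,8,9}: no change
Constraint 2 (V != X) on D(V)={4,5,6,7,9} D(X)={5,6,7,9}: no change
Constraint 3 (V < X) on D(V)={4,5,6,7,9} D(X)={5,6,7,9}: V {4,5,6,7,9}->{4,5,6,7}
So after all 3 constraints: D(Z) = {4,5,6,7,8,9}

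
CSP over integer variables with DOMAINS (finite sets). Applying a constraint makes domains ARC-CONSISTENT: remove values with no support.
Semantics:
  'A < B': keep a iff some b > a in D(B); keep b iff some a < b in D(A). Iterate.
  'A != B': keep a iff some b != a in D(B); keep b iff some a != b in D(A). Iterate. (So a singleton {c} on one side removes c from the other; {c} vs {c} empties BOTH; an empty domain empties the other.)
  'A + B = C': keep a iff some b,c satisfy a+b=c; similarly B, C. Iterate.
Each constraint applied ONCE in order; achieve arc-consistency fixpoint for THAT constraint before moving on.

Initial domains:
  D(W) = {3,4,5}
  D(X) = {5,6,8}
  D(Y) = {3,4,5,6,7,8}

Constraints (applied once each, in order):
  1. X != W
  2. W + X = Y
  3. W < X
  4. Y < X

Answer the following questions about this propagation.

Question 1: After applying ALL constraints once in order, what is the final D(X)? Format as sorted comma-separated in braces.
Constraint 1 (X != W) on D(X)={5,6,8} D(W)={3,4,5}: no change
Constraint 2 (W + X = Y) on D(W)={3,4,5} D(X)={5,6,8} D(Y)={3,4,5,6,7,8}: W {3,4,5}->{3}; X {5,6,8}->{5}; Y {3,4,5,6,7,8}->{8}
Constraint 3 (W < X) on D(W)={3} D(X)={5}: no change
Constraint 4 (Y < X) on D(Y)={8} D(X)={5}: Y {8}->{}; X {5}->{}
So after all 4 constraints: D(X) = {}

Answer: {}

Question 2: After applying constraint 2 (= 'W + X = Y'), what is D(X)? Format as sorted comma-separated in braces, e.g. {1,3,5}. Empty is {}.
Constraint 1 (X != W) on D(X)={5,6,8} D(W)={3,4,5}: no change
Constraint 2 (W + X = Y) on D(W)={3,4,5} D(X)={5,6,8} D(Y)={3,4,5,6,7,8}: W {3,4,5}->{3}; X {5,6,8}->{5}; Y {3,4,5,6,7,8}->{8}
So after constraint 2: D(X) = {5}

Answer: {5}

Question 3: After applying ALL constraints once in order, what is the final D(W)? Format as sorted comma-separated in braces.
Constraint 1 (X != W) on D(X)={5,6,8} D(W)={3,4,5}: no change
Constraint 2 (W + X = Y) on D(W)={3,4,5} D(X)={5,6,8} D(Y)={3,4,5,6,7,8}: W {3,4,5}->{3}; X {5,6,8}->{5}; Y {3,4,5,6,7,8}->{8}
Constraint 3 (W < X) on D(W)={3} D(X)={5}: no change
Constraint 4 (Y < X) on D(Y)={8} D(X)={5}: Y {8}->{}; X {5}->{}
So after all 4 constraints: D(W) = {3}

Answer: {3}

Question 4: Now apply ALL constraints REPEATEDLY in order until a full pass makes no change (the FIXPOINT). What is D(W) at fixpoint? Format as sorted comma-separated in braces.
pass 0 (initial): D(W)={3,4,5}
pass 1: W {3,4,5}->{3}; X {5,6,8}->{}; Y {3,4,5,6,7,8}->{}
pass 2: W {3}->{}
pass 3: no change
Fixpoint after 3 passes: D(W) = {}

Answer: {}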